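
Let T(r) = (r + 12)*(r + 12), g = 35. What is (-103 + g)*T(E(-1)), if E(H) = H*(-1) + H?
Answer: -9792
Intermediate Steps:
E(H) = 0 (E(H) = -H + H = 0)
T(r) = (12 + r)**2 (T(r) = (12 + r)*(12 + r) = (12 + r)**2)
(-103 + g)*T(E(-1)) = (-103 + 35)*(12 + 0)**2 = -68*12**2 = -68*144 = -9792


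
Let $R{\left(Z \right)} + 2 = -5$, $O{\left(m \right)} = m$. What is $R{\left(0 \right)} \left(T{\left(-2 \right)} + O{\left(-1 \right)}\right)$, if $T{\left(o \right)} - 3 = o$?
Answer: $0$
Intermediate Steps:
$T{\left(o \right)} = 3 + o$
$R{\left(Z \right)} = -7$ ($R{\left(Z \right)} = -2 - 5 = -7$)
$R{\left(0 \right)} \left(T{\left(-2 \right)} + O{\left(-1 \right)}\right) = - 7 \left(\left(3 - 2\right) - 1\right) = - 7 \left(1 - 1\right) = \left(-7\right) 0 = 0$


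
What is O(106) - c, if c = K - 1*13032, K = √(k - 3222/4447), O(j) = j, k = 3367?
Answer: 13138 - √66570820669/4447 ≈ 13080.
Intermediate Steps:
K = √66570820669/4447 (K = √(3367 - 3222/4447) = √(14969827/4447) = √66570820669/4447 ≈ 58.020)
c = -13032 + √66570820669/4447 (c = √66570820669/4447 - 1*13032 = √66570820669/4447 - 13032 = -13032 + √66570820669/4447 ≈ -12974.)
O(106) - c = 106 - (-13032 + √66570820669/4447) = 106 + (13032 - √66570820669/4447) = 13138 - √66570820669/4447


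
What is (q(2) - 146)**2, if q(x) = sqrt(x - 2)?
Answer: 21316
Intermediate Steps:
q(x) = sqrt(-2 + x)
(q(2) - 146)**2 = (sqrt(-2 + 2) - 146)**2 = (sqrt(0) - 146)**2 = (0 - 146)**2 = (-146)**2 = 21316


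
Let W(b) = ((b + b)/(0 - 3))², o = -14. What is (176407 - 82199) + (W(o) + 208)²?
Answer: 14685184/81 ≈ 1.8130e+5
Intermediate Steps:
W(b) = 4*b²/9 (W(b) = ((2*b)/(-3))² = ((2*b)*(-⅓))² = (-2*b/3)² = 4*b²/9)
(176407 - 82199) + (W(o) + 208)² = (176407 - 82199) + ((4/9)*(-14)² + 208)² = 94208 + ((4/9)*196 + 208)² = 94208 + (784/9 + 208)² = 94208 + (2656/9)² = 94208 + 7054336/81 = 14685184/81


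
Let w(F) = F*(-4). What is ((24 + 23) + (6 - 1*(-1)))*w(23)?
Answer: -4968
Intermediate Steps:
w(F) = -4*F
((24 + 23) + (6 - 1*(-1)))*w(23) = ((24 + 23) + (6 - 1*(-1)))*(-4*23) = (47 + (6 + 1))*(-92) = (47 + 7)*(-92) = 54*(-92) = -4968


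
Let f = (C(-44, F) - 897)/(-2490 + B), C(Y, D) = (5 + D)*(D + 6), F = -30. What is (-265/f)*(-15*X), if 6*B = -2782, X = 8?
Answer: 93926600/297 ≈ 3.1625e+5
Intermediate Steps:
B = -1391/3 (B = (⅙)*(-2782) = -1391/3 ≈ -463.67)
C(Y, D) = (5 + D)*(6 + D)
f = 891/8861 (f = ((30 + (-30)² + 11*(-30)) - 897)/(-2490 - 1391/3) = ((30 + 900 - 330) - 897)/(-8861/3) = (600 - 897)*(-3/8861) = -297*(-3/8861) = 891/8861 ≈ 0.10055)
(-265/f)*(-15*X) = (-265/891/8861)*(-15*8) = -265*8861/891*(-120) = -2348165/891*(-120) = 93926600/297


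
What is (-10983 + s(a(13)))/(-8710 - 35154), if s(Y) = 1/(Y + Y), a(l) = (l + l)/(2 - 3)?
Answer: 571117/2280928 ≈ 0.25039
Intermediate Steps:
a(l) = -2*l (a(l) = (2*l)/(-1) = (2*l)*(-1) = -2*l)
s(Y) = 1/(2*Y)
(-10983 + s(a(13)))/(-8710 - 35154) = (-10983 + 1/(2*((-2*13))))/(-8710 - 35154) = (-10983 + (½)/(-26))/(-43864) = (-10983 + (½)*(-1/26))*(-1/43864) = (-10983 - 1/52)*(-1/43864) = -571117/52*(-1/43864) = 571117/2280928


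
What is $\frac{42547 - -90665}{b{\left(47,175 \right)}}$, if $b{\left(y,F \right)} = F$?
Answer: $\frac{133212}{175} \approx 761.21$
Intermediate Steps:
$\frac{42547 - -90665}{b{\left(47,175 \right)}} = \frac{42547 - -90665}{175} = \left(42547 + 90665\right) \frac{1}{175} = 133212 \cdot \frac{1}{175} = \frac{133212}{175}$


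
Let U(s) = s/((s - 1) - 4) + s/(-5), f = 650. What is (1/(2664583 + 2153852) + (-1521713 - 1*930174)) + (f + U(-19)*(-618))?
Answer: -47299196744687/19273740 ≈ -2.4541e+6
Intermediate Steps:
U(s) = -s/5 + s/(-5 + s) (U(s) = s/((-1 + s) - 4) + s*(-1/5) = s/(-5 + s) - s/5 = -s/5 + s/(-5 + s))
(1/(2664583 + 2153852) + (-1521713 - 1*930174)) + (f + U(-19)*(-618)) = (1/(2664583 + 2153852) + (-1521713 - 1*930174)) + (650 + ((1/5)*(-19)*(10 - 1*(-19))/(-5 - 19))*(-618)) = (1/4818435 + (-1521713 - 930174)) + (650 + ((1/5)*(-19)*(10 + 19)/(-24))*(-618)) = (1/4818435 - 2451887) + (650 + ((1/5)*(-19)*(-1/24)*29)*(-618)) = -11814258136844/4818435 + (650 + (551/120)*(-618)) = -11814258136844/4818435 + (650 - 56753/20) = -11814258136844/4818435 - 43753/20 = -47299196744687/19273740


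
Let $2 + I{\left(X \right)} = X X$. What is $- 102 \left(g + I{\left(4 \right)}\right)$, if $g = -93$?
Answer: $8058$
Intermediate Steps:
$I{\left(X \right)} = -2 + X^{2}$ ($I{\left(X \right)} = -2 + X X = -2 + X^{2}$)
$- 102 \left(g + I{\left(4 \right)}\right) = - 102 \left(-93 - \left(2 - 4^{2}\right)\right) = - 102 \left(-93 + \left(-2 + 16\right)\right) = - 102 \left(-93 + 14\right) = \left(-102\right) \left(-79\right) = 8058$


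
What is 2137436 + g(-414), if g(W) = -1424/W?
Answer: 442449964/207 ≈ 2.1374e+6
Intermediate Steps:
2137436 + g(-414) = 2137436 - 1424/(-414) = 2137436 - 1424*(-1/414) = 2137436 + 712/207 = 442449964/207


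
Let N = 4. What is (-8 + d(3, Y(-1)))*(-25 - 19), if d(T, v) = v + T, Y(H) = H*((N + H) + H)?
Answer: 308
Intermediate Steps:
Y(H) = H*(4 + 2*H) (Y(H) = H*((4 + H) + H) = H*(4 + 2*H))
d(T, v) = T + v
(-8 + d(3, Y(-1)))*(-25 - 19) = (-8 + (3 + 2*(-1)*(2 - 1)))*(-25 - 19) = (-8 + (3 + 2*(-1)*1))*(-44) = (-8 + (3 - 2))*(-44) = (-8 + 1)*(-44) = -7*(-44) = 308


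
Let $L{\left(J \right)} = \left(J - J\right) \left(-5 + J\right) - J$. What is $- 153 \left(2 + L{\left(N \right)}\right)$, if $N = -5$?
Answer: $-1071$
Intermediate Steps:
$L{\left(J \right)} = - J$ ($L{\left(J \right)} = 0 \left(-5 + J\right) - J = 0 - J = - J$)
$- 153 \left(2 + L{\left(N \right)}\right) = - 153 \left(2 - -5\right) = - 153 \left(2 + 5\right) = \left(-153\right) 7 = -1071$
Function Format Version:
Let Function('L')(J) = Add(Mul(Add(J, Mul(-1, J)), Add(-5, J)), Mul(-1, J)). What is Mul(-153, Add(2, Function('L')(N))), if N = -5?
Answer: -1071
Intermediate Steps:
Function('L')(J) = Mul(-1, J) (Function('L')(J) = Add(Mul(0, Add(-5, J)), Mul(-1, J)) = Add(0, Mul(-1, J)) = Mul(-1, J))
Mul(-153, Add(2, Function('L')(N))) = Mul(-153, Add(2, Mul(-1, -5))) = Mul(-153, Add(2, 5)) = Mul(-153, 7) = -1071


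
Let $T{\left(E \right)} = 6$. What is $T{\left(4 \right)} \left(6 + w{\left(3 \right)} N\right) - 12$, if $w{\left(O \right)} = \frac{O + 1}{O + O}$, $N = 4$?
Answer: $40$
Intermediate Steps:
$w{\left(O \right)} = \frac{1 + O}{2 O}$
$T{\left(4 \right)} \left(6 + w{\left(3 \right)} N\right) - 12 = 6 \left(6 + \frac{1 + 3}{2 \cdot 3} \cdot 4\right) - 12 = 6 \left(6 + \frac{1}{2} \cdot \frac{1}{3} \cdot 4 \cdot 4\right) - 12 = 6 \left(6 + \frac{2}{3} \cdot 4\right) - 12 = 6 \left(6 + \frac{8}{3}\right) - 12 = 6 \cdot \frac{26}{3} - 12 = 52 - 12 = 40$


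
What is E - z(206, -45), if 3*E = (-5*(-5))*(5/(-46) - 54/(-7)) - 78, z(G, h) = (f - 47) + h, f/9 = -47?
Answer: 533599/966 ≈ 552.38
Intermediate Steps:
f = -423 (f = 9*(-47) = -423)
z(G, h) = -470 + h (z(G, h) = (-423 - 47) + h = -470 + h)
E = 36109/966 (E = ((-5*(-5))*(5/(-46) - 54/(-7)) - 78)/3 = (25*(5*(-1/46) - 54*(-1/7)) - 78)/3 = (25*(-5/46 + 54/7) - 78)/3 = (25*(2449/322) - 78)/3 = (61225/322 - 78)/3 = (1/3)*(36109/322) = 36109/966 ≈ 37.380)
E - z(206, -45) = 36109/966 - (-470 - 45) = 36109/966 - 1*(-515) = 36109/966 + 515 = 533599/966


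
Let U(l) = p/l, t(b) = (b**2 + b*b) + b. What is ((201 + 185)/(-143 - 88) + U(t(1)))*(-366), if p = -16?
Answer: 197396/77 ≈ 2563.6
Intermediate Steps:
t(b) = b + 2*b**2 (t(b) = (b**2 + b**2) + b = 2*b**2 + b = b + 2*b**2)
U(l) = -16/l
((201 + 185)/(-143 - 88) + U(t(1)))*(-366) = ((201 + 185)/(-143 - 88) - 16/(1 + 2*1))*(-366) = (386/(-231) - 16/(1 + 2))*(-366) = (386*(-1/231) - 16/(1*3))*(-366) = (-386/231 - 16/3)*(-366) = -1618/231*(-366) = 197396/77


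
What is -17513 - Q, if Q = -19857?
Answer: 2344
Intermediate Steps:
-17513 - Q = -17513 - 1*(-19857) = -17513 + 19857 = 2344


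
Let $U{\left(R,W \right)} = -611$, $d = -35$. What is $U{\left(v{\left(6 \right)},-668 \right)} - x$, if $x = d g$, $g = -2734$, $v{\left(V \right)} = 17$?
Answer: $-96301$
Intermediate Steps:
$x = 95690$ ($x = \left(-35\right) \left(-2734\right) = 95690$)
$U{\left(v{\left(6 \right)},-668 \right)} - x = -611 - 95690 = -96301$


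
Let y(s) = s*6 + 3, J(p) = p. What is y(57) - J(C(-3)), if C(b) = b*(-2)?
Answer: 339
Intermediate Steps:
C(b) = -2*b
y(s) = 3 + 6*s (y(s) = 6*s + 3 = 3 + 6*s)
y(57) - J(C(-3)) = (3 + 6*57) - (-2)*(-3) = (3 + 342) - 1*6 = 345 - 6 = 339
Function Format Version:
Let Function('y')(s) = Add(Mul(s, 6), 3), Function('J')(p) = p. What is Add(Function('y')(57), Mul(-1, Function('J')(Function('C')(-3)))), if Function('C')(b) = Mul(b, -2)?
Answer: 339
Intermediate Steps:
Function('C')(b) = Mul(-2, b)
Function('y')(s) = Add(3, Mul(6, s)) (Function('y')(s) = Add(Mul(6, s), 3) = Add(3, Mul(6, s)))
Add(Function('y')(57), Mul(-1, Function('J')(Function('C')(-3)))) = Add(Add(3, Mul(6, 57)), Mul(-1, Mul(-2, -3))) = Add(Add(3, 342), Mul(-1, 6)) = Add(345, -6) = 339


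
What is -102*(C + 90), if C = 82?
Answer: -17544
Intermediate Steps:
-102*(C + 90) = -102*(82 + 90) = -102*172 = -17544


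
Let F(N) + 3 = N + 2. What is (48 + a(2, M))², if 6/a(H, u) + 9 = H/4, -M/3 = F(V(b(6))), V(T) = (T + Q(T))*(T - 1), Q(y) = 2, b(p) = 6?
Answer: 646416/289 ≈ 2236.7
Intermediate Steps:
V(T) = (-1 + T)*(2 + T) (V(T) = (T + 2)*(T - 1) = (2 + T)*(-1 + T) = (-1 + T)*(2 + T))
F(N) = -1 + N (F(N) = -3 + (N + 2) = -3 + (2 + N) = -1 + N)
M = -117 (M = -3*(-1 + (-2 + 6 + 6²)) = -3*(-1 + (-2 + 6 + 36)) = -3*(-1 + 40) = -3*39 = -117)
a(H, u) = 6/(-9 + H/4)
(48 + a(2, M))² = (48 + 24/(-36 + 2))² = (48 + 24/(-34))² = (48 + 24*(-1/34))² = (48 - 12/17)² = (804/17)² = 646416/289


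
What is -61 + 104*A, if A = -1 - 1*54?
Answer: -5781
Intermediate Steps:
A = -55 (A = -1 - 54 = -55)
-61 + 104*A = -61 + 104*(-55) = -61 - 5720 = -5781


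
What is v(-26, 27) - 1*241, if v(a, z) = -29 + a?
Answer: -296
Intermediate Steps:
v(-26, 27) - 1*241 = (-29 - 26) - 1*241 = -55 - 241 = -296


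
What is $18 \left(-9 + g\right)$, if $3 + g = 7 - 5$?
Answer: $-180$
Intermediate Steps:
$g = -1$ ($g = -3 + \left(7 - 5\right) = -3 + 2 = -1$)
$18 \left(-9 + g\right) = 18 \left(-9 - 1\right) = 18 \left(-10\right) = -180$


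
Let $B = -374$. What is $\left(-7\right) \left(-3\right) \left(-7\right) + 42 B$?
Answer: $-15855$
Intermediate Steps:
$\left(-7\right) \left(-3\right) \left(-7\right) + 42 B = \left(-7\right) \left(-3\right) \left(-7\right) + 42 \left(-374\right) = 21 \left(-7\right) - 15708 = -147 - 15708 = -15855$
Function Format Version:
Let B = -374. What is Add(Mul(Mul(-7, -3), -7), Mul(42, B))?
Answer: -15855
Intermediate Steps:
Add(Mul(Mul(-7, -3), -7), Mul(42, B)) = Add(Mul(Mul(-7, -3), -7), Mul(42, -374)) = Add(Mul(21, -7), -15708) = Add(-147, -15708) = -15855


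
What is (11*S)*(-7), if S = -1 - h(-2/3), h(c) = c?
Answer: 77/3 ≈ 25.667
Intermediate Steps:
S = -⅓ (S = -1 - (-2)/3 = -1 - 1*(-⅔) = -1 + ⅔ = -⅓ ≈ -0.33333)
(11*S)*(-7) = (11*(-⅓))*(-7) = -11/3*(-7) = 77/3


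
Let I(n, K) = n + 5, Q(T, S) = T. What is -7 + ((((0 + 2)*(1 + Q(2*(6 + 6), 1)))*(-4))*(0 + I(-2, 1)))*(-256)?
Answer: 153593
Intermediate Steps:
I(n, K) = 5 + n
-7 + ((((0 + 2)*(1 + Q(2*(6 + 6), 1)))*(-4))*(0 + I(-2, 1)))*(-256) = -7 + ((((0 + 2)*(1 + 2*(6 + 6)))*(-4))*(0 + (5 - 2)))*(-256) = -7 + (((2*(1 + 2*12))*(-4))*(0 + 3))*(-256) = -7 + (((2*(1 + 24))*(-4))*3)*(-256) = -7 + (((2*25)*(-4))*3)*(-256) = -7 + ((50*(-4))*3)*(-256) = -7 - 200*3*(-256) = -7 - 600*(-256) = -7 + 153600 = 153593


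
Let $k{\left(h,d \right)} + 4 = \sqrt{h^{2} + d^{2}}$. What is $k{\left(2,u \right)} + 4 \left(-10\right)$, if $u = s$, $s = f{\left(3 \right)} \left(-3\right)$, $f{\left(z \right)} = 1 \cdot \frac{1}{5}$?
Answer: $-44 + \frac{\sqrt{109}}{5} \approx -41.912$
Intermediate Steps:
$f{\left(z \right)} = \frac{1}{5}$ ($f{\left(z \right)} = 1 \cdot \frac{1}{5} = \frac{1}{5}$)
$s = - \frac{3}{5}$ ($s = \frac{1}{5} \left(-3\right) = - \frac{3}{5} \approx -0.6$)
$u = - \frac{3}{5} \approx -0.6$
$k{\left(h,d \right)} = -4 + \sqrt{d^{2} + h^{2}}$ ($k{\left(h,d \right)} = -4 + \sqrt{h^{2} + d^{2}} = -4 + \sqrt{d^{2} + h^{2}}$)
$k{\left(2,u \right)} + 4 \left(-10\right) = \left(-4 + \sqrt{\left(- \frac{3}{5}\right)^{2} + 2^{2}}\right) + 4 \left(-10\right) = \left(-4 + \sqrt{\frac{9}{25} + 4}\right) - 40 = \left(-4 + \sqrt{\frac{109}{25}}\right) - 40 = \left(-4 + \frac{\sqrt{109}}{5}\right) - 40 = -44 + \frac{\sqrt{109}}{5}$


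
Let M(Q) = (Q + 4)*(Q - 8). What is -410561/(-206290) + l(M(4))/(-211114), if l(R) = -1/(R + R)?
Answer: 2773605495383/1393622625920 ≈ 1.9902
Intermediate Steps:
M(Q) = (-8 + Q)*(4 + Q) (M(Q) = (4 + Q)*(-8 + Q) = (-8 + Q)*(4 + Q))
l(R) = -1/(2*R)
-410561/(-206290) + l(M(4))/(-211114) = -410561/(-206290) - 1/(2*(-32 + 4**2 - 4*4))/(-211114) = -410561*(-1/206290) - 1/(2*(-32 + 16 - 16))*(-1/211114) = 410561/206290 - 1/2/(-32)*(-1/211114) = 410561/206290 - 1/2*(-1/32)*(-1/211114) = 410561/206290 + (1/64)*(-1/211114) = 410561/206290 - 1/13511296 = 2773605495383/1393622625920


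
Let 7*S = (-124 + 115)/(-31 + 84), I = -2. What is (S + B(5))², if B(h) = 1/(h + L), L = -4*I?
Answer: 64516/23261329 ≈ 0.0027735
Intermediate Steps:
L = 8 (L = -4*(-2) = 8)
B(h) = 1/(8 + h) (B(h) = 1/(h + 8) = 1/(8 + h))
S = -9/371 (S = ((-124 + 115)/(-31 + 84))/7 = (-9/53)/7 = (-9*1/53)/7 = (⅐)*(-9/53) = -9/371 ≈ -0.024259)
(S + B(5))² = (-9/371 + 1/(8 + 5))² = (-9/371 + 1/13)² = (254/4823)² = 64516/23261329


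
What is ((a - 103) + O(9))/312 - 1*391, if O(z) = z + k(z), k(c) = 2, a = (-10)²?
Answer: -15248/39 ≈ -390.97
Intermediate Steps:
a = 100
O(z) = 2 + z (O(z) = z + 2 = 2 + z)
((a - 103) + O(9))/312 - 1*391 = ((100 - 103) + (2 + 9))/312 - 1*391 = (-3 + 11)*(1/312) - 391 = 8*(1/312) - 391 = 1/39 - 391 = -15248/39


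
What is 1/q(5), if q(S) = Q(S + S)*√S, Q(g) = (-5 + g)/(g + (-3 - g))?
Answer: -3*√5/25 ≈ -0.26833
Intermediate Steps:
Q(g) = 5/3 - g/3 (Q(g) = (-5 + g)/(-3) = (-5 + g)*(-⅓) = 5/3 - g/3)
q(S) = √S*(5/3 - 2*S/3) (q(S) = (5/3 - (S + S)/3)*√S = (5/3 - 2*S/3)*√S = √S*(5/3 - 2*S/3))
1/q(5) = 1/(√5*(5 - 2*5)/3) = 1/(√5*(5 - 10)/3) = 1/((⅓)*√5*(-5)) = 1/(-5*√5/3) = -3*√5/25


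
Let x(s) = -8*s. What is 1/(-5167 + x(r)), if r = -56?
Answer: -1/4719 ≈ -0.00021191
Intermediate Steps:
1/(-5167 + x(r)) = 1/(-5167 - 8*(-56)) = 1/(-5167 + 448) = 1/(-4719) = -1/4719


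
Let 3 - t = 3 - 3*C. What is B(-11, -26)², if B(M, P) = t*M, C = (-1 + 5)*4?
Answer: 278784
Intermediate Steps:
C = 16 (C = 4*4 = 16)
t = 48 (t = 3 - (3 - 3*16) = 3 - (3 - 48) = 3 - 1*(-45) = 3 + 45 = 48)
B(M, P) = 48*M
B(-11, -26)² = (48*(-11))² = (-528)² = 278784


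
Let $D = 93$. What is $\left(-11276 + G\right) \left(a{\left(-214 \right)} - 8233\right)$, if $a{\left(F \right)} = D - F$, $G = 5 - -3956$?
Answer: $57978690$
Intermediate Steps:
$G = 3961$ ($G = 5 + 3956 = 3961$)
$a{\left(F \right)} = 93 - F$
$\left(-11276 + G\right) \left(a{\left(-214 \right)} - 8233\right) = \left(-11276 + 3961\right) \left(\left(93 - -214\right) - 8233\right) = - 7315 \left(\left(93 + 214\right) + \left(-24165 + 15932\right)\right) = - 7315 \left(307 - 8233\right) = \left(-7315\right) \left(-7926\right) = 57978690$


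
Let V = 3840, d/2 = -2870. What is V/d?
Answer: -192/287 ≈ -0.66899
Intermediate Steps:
d = -5740 (d = 2*(-2870) = -5740)
V/d = 3840/(-5740) = 3840*(-1/5740) = -192/287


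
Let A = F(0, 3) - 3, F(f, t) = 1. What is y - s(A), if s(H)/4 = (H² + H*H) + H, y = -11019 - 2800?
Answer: -13843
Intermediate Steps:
y = -13819
A = -2 (A = 1 - 3 = -2)
s(H) = 4*H + 8*H² (s(H) = 4*((H² + H*H) + H) = 4*((H² + H²) + H) = 4*(2*H² + H) = 4*(H + 2*H²) = 4*H + 8*H²)
y - s(A) = -13819 - 4*(-2)*(1 + 2*(-2)) = -13819 - 4*(-2)*(1 - 4) = -13819 - 4*(-2)*(-3) = -13819 - 1*24 = -13819 - 24 = -13843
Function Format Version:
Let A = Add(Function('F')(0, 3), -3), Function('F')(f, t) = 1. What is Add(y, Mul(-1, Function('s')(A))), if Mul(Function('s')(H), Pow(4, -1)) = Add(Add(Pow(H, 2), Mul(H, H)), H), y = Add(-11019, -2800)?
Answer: -13843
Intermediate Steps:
y = -13819
A = -2 (A = Add(1, -3) = -2)
Function('s')(H) = Add(Mul(4, H), Mul(8, Pow(H, 2))) (Function('s')(H) = Mul(4, Add(Add(Pow(H, 2), Mul(H, H)), H)) = Mul(4, Add(Add(Pow(H, 2), Pow(H, 2)), H)) = Mul(4, Add(Mul(2, Pow(H, 2)), H)) = Mul(4, Add(H, Mul(2, Pow(H, 2)))) = Add(Mul(4, H), Mul(8, Pow(H, 2))))
Add(y, Mul(-1, Function('s')(A))) = Add(-13819, Mul(-1, Mul(4, -2, Add(1, Mul(2, -2))))) = Add(-13819, Mul(-1, Mul(4, -2, Add(1, -4)))) = Add(-13819, Mul(-1, Mul(4, -2, -3))) = Add(-13819, Mul(-1, 24)) = Add(-13819, -24) = -13843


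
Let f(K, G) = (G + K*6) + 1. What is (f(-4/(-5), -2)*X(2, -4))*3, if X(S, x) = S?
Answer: 114/5 ≈ 22.800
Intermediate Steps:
f(K, G) = 1 + G + 6*K (f(K, G) = (G + 6*K) + 1 = 1 + G + 6*K)
(f(-4/(-5), -2)*X(2, -4))*3 = ((1 - 2 + 6*(-4/(-5)))*2)*3 = ((1 - 2 + 6*(-4*(-1/5)))*2)*3 = ((1 - 2 + 6*(4/5))*2)*3 = ((1 - 2 + 24/5)*2)*3 = ((19/5)*2)*3 = (38/5)*3 = 114/5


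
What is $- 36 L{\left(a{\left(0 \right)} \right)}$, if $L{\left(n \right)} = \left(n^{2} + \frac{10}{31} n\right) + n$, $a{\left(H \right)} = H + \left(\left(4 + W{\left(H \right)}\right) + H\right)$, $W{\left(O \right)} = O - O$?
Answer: $- \frac{23760}{31} \approx -766.45$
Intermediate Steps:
$W{\left(O \right)} = 0$
$a{\left(H \right)} = 4 + 2 H$ ($a{\left(H \right)} = H + \left(\left(4 + 0\right) + H\right) = H + \left(4 + H\right) = 4 + 2 H$)
$L{\left(n \right)} = n^{2} + \frac{41 n}{31}$ ($L{\left(n \right)} = \left(n^{2} + 10 \cdot \frac{1}{31} n\right) + n = \left(n^{2} + \frac{10 n}{31}\right) + n = n^{2} + \frac{41 n}{31}$)
$- 36 L{\left(a{\left(0 \right)} \right)} = - 36 \frac{\left(4 + 2 \cdot 0\right) \left(41 + 31 \left(4 + 2 \cdot 0\right)\right)}{31} = - 36 \frac{\left(4 + 0\right) \left(41 + 31 \left(4 + 0\right)\right)}{31} = - 36 \cdot \frac{1}{31} \cdot 4 \left(41 + 31 \cdot 4\right) = - 36 \cdot \frac{1}{31} \cdot 4 \left(41 + 124\right) = - 36 \cdot \frac{1}{31} \cdot 4 \cdot 165 = \left(-36\right) \frac{660}{31} = - \frac{23760}{31}$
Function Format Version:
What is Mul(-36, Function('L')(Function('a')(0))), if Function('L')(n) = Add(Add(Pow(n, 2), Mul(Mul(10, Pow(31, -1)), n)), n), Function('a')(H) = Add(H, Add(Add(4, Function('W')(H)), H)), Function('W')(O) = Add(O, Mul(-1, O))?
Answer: Rational(-23760, 31) ≈ -766.45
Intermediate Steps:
Function('W')(O) = 0
Function('a')(H) = Add(4, Mul(2, H)) (Function('a')(H) = Add(H, Add(Add(4, 0), H)) = Add(H, Add(4, H)) = Add(4, Mul(2, H)))
Function('L')(n) = Add(Pow(n, 2), Mul(Rational(41, 31), n)) (Function('L')(n) = Add(Add(Pow(n, 2), Mul(Mul(10, Rational(1, 31)), n)), n) = Add(Add(Pow(n, 2), Mul(Rational(10, 31), n)), n) = Add(Pow(n, 2), Mul(Rational(41, 31), n)))
Mul(-36, Function('L')(Function('a')(0))) = Mul(-36, Mul(Rational(1, 31), Add(4, Mul(2, 0)), Add(41, Mul(31, Add(4, Mul(2, 0)))))) = Mul(-36, Mul(Rational(1, 31), Add(4, 0), Add(41, Mul(31, Add(4, 0))))) = Mul(-36, Mul(Rational(1, 31), 4, Add(41, Mul(31, 4)))) = Mul(-36, Mul(Rational(1, 31), 4, Add(41, 124))) = Mul(-36, Mul(Rational(1, 31), 4, 165)) = Mul(-36, Rational(660, 31)) = Rational(-23760, 31)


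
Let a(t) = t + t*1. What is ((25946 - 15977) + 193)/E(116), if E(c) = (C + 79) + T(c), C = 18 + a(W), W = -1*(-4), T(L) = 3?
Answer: 5081/54 ≈ 94.093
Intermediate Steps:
W = 4
a(t) = 2*t (a(t) = t + t = 2*t)
C = 26 (C = 18 + 2*4 = 18 + 8 = 26)
E(c) = 108 (E(c) = (26 + 79) + 3 = 105 + 3 = 108)
((25946 - 15977) + 193)/E(116) = ((25946 - 15977) + 193)/108 = (9969 + 193)*(1/108) = 10162*(1/108) = 5081/54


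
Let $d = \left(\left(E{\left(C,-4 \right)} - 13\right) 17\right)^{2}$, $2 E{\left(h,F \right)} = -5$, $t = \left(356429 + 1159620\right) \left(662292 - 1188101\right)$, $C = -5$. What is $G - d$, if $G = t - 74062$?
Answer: $- \frac{3188609408541}{4} \approx -7.9715 \cdot 10^{11}$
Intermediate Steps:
$t = -797152208641$ ($t = 1516049 \left(-525809\right) = -797152208641$)
$E{\left(h,F \right)} = - \frac{5}{2}$ ($E{\left(h,F \right)} = \frac{1}{2} \left(-5\right) = - \frac{5}{2}$)
$G = -797152282703$ ($G = -797152208641 - 74062 = -797152282703$)
$d = \frac{277729}{4}$ ($d = \left(\left(- \frac{5}{2} - 13\right) 17\right)^{2} = \left(\left(- \frac{31}{2}\right) 17\right)^{2} = \left(- \frac{527}{2}\right)^{2} = \frac{277729}{4} \approx 69432.0$)
$G - d = -797152282703 - \frac{277729}{4} = - \frac{3188609408541}{4}$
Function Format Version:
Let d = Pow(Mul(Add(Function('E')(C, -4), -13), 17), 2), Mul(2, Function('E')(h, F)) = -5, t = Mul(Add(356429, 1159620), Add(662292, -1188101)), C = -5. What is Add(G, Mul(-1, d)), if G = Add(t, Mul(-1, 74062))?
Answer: Rational(-3188609408541, 4) ≈ -7.9715e+11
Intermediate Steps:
t = -797152208641 (t = Mul(1516049, -525809) = -797152208641)
Function('E')(h, F) = Rational(-5, 2) (Function('E')(h, F) = Mul(Rational(1, 2), -5) = Rational(-5, 2))
G = -797152282703 (G = Add(-797152208641, Mul(-1, 74062)) = Add(-797152208641, -74062) = -797152282703)
d = Rational(277729, 4) (d = Pow(Mul(Add(Rational(-5, 2), -13), 17), 2) = Pow(Mul(Rational(-31, 2), 17), 2) = Pow(Rational(-527, 2), 2) = Rational(277729, 4) ≈ 69432.)
Add(G, Mul(-1, d)) = Add(-797152282703, Mul(-1, Rational(277729, 4))) = Add(-797152282703, Rational(-277729, 4)) = Rational(-3188609408541, 4)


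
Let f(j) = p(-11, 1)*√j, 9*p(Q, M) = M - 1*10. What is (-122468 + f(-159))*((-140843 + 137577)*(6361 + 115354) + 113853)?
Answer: 48669681747716 + 397407337*I*√159 ≈ 4.867e+13 + 5.0111e+9*I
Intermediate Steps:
p(Q, M) = -10/9 + M/9 (p(Q, M) = (M - 1*10)/9 = (M - 10)/9 = (-10 + M)/9 = -10/9 + M/9)
f(j) = -√j (f(j) = (-10/9 + (⅑)*1)*√j = (-10/9 + ⅑)*√j = -√j)
(-122468 + f(-159))*((-140843 + 137577)*(6361 + 115354) + 113853) = (-122468 - √(-159))*((-140843 + 137577)*(6361 + 115354) + 113853) = (-122468 - I*√159)*(-3266*121715 + 113853) = (-122468 - I*√159)*(-397521190 + 113853) = (-122468 - I*√159)*(-397407337) = 48669681747716 + 397407337*I*√159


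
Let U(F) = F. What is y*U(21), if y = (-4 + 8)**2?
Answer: 336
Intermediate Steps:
y = 16 (y = 4**2 = 16)
y*U(21) = 16*21 = 336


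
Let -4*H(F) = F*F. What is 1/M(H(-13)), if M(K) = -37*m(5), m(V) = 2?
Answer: -1/74 ≈ -0.013514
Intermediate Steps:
H(F) = -F²/4 (H(F) = -F*F/4 = -F²/4)
M(K) = -74 (M(K) = -37*2 = -74)
1/M(H(-13)) = 1/(-74) = -1/74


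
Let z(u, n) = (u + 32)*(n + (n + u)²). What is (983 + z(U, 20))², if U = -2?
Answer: 127757809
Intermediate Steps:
z(u, n) = (32 + u)*(n + (n + u)²)
(983 + z(U, 20))² = (983 + (32*20 + 32*(20 - 2)² + 20*(-2) - 2*(20 - 2)²))² = (983 + (640 + 32*18² - 40 - 2*18²))² = (983 + (640 + 32*324 - 40 - 2*324))² = (983 + (640 + 10368 - 40 - 648))² = (983 + 10320)² = 11303² = 127757809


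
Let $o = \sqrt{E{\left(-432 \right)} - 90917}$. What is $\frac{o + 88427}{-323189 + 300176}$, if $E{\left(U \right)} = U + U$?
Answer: $- \frac{88427}{23013} - \frac{i \sqrt{91781}}{23013} \approx -3.8425 - 0.013164 i$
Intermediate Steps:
$E{\left(U \right)} = 2 U$
$o = i \sqrt{91781}$ ($o = \sqrt{2 \left(-432\right) - 90917} = \sqrt{-864 - 90917} = \sqrt{-91781} = i \sqrt{91781} \approx 302.95 i$)
$\frac{o + 88427}{-323189 + 300176} = \frac{i \sqrt{91781} + 88427}{-323189 + 300176} = \frac{88427 + i \sqrt{91781}}{-23013} = \left(88427 + i \sqrt{91781}\right) \left(- \frac{1}{23013}\right) = - \frac{88427}{23013} - \frac{i \sqrt{91781}}{23013}$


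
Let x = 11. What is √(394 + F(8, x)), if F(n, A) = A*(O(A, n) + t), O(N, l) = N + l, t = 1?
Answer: √614 ≈ 24.779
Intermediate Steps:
F(n, A) = A*(1 + A + n) (F(n, A) = A*((A + n) + 1) = A*(1 + A + n))
√(394 + F(8, x)) = √(394 + 11*(1 + 11 + 8)) = √(394 + 11*20) = √(394 + 220) = √614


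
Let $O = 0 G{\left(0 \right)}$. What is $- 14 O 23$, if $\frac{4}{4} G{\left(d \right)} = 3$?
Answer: $0$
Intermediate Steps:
$G{\left(d \right)} = 3$
$O = 0$ ($O = 0 \cdot 3 = 0$)
$- 14 O 23 = \left(-14\right) 0 \cdot 23 = 0 \cdot 23 = 0$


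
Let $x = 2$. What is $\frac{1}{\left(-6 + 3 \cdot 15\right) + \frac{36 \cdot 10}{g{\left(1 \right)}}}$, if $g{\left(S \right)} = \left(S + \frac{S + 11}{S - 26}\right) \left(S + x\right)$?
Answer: $\frac{13}{3507} \approx 0.0037069$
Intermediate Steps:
$g{\left(S \right)} = \left(2 + S\right) \left(S + \frac{11 + S}{-26 + S}\right)$ ($g{\left(S \right)} = \left(S + \frac{S + 11}{S - 26}\right) \left(S + 2\right) = \left(S + \frac{11 + S}{-26 + S}\right) \left(2 + S\right) = \left(2 + S\right) \left(S + \frac{11 + S}{-26 + S}\right)$)
$\frac{1}{\left(-6 + 3 \cdot 15\right) + \frac{36 \cdot 10}{g{\left(1 \right)}}} = \frac{1}{\left(-6 + 3 \cdot 15\right) + \frac{36 \cdot 10}{\frac{1}{-26 + 1} \left(22 + 1^{3} - 39 - 23 \cdot 1^{2}\right)}} = \frac{1}{\left(-6 + 45\right) + \frac{360}{\frac{1}{-25} \left(22 + 1 - 39 - 23\right)}} = \frac{1}{39 + \frac{360}{\left(- \frac{1}{25}\right) \left(22 + 1 - 39 - 23\right)}} = \frac{1}{39 + \frac{360}{\left(- \frac{1}{25}\right) \left(-39\right)}} = \frac{1}{39 + \frac{360}{\frac{39}{25}}} = \frac{1}{39 + 360 \cdot \frac{25}{39}} = \frac{1}{39 + \frac{3000}{13}} = \frac{1}{\frac{3507}{13}} = \frac{13}{3507}$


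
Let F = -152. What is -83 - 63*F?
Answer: 9493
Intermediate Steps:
-83 - 63*F = -83 - 63*(-152) = -83 + 9576 = 9493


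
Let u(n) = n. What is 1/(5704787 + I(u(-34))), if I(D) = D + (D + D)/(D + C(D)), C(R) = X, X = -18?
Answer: 13/74161806 ≈ 1.7529e-7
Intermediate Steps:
C(R) = -18
I(D) = D + 2*D/(-18 + D) (I(D) = D + (D + D)/(D - 18) = D + (2*D)/(-18 + D) = D + 2*D/(-18 + D))
1/(5704787 + I(u(-34))) = 1/(5704787 - 34*(-16 - 34)/(-18 - 34)) = 1/(5704787 - 34*(-50)/(-52)) = 1/(5704787 - 34*(-1/52)*(-50)) = 1/(5704787 - 425/13) = 1/(74161806/13) = 13/74161806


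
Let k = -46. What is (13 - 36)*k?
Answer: 1058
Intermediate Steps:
(13 - 36)*k = (13 - 36)*(-46) = -23*(-46) = 1058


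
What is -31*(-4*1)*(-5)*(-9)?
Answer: 5580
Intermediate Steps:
-31*(-4*1)*(-5)*(-9) = -(-124)*(-5)*(-9) = -31*20*(-9) = -620*(-9) = 5580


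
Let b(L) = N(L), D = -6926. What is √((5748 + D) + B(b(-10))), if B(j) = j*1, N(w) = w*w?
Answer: 7*I*√22 ≈ 32.833*I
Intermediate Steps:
N(w) = w²
b(L) = L²
B(j) = j
√((5748 + D) + B(b(-10))) = √((5748 - 6926) + (-10)²) = √(-1178 + 100) = √(-1078) = 7*I*√22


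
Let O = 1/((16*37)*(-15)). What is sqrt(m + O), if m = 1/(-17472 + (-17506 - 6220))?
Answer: 7*I*sqrt(5841979395)/45729780 ≈ 0.0117*I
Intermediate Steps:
O = -1/8880 (O = 1/(592*(-15)) = 1/(-8880) = -1/8880 ≈ -0.00011261)
m = -1/41198 (m = 1/(-17472 - 23726) = 1/(-41198) = -1/41198 ≈ -2.4273e-5)
sqrt(m + O) = sqrt(-1/41198 - 1/8880) = sqrt(-25039/182919120) = 7*I*sqrt(5841979395)/45729780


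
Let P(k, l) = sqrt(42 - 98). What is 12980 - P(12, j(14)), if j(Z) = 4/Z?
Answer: 12980 - 2*I*sqrt(14) ≈ 12980.0 - 7.4833*I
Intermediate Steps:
P(k, l) = 2*I*sqrt(14) (P(k, l) = sqrt(-56) = 2*I*sqrt(14))
12980 - P(12, j(14)) = 12980 - 2*I*sqrt(14)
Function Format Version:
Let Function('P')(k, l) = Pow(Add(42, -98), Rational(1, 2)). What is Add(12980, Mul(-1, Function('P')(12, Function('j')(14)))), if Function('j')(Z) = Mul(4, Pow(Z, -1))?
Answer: Add(12980, Mul(-2, I, Pow(14, Rational(1, 2)))) ≈ Add(12980., Mul(-7.4833, I))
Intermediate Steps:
Function('P')(k, l) = Mul(2, I, Pow(14, Rational(1, 2))) (Function('P')(k, l) = Pow(-56, Rational(1, 2)) = Mul(2, I, Pow(14, Rational(1, 2))))
Add(12980, Mul(-1, Function('P')(12, Function('j')(14)))) = Add(12980, Mul(-1, Mul(2, I, Pow(14, Rational(1, 2))))) = Add(12980, Mul(-2, I, Pow(14, Rational(1, 2))))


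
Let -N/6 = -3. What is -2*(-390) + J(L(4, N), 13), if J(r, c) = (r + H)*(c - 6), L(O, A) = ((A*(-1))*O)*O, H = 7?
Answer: -1187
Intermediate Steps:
N = 18 (N = -6*(-3) = 18)
L(O, A) = -A*O² (L(O, A) = ((-A)*O)*O = (-A*O)*O = -A*O²)
J(r, c) = (-6 + c)*(7 + r) (J(r, c) = (r + 7)*(c - 6) = (7 + r)*(-6 + c) = (-6 + c)*(7 + r))
-2*(-390) + J(L(4, N), 13) = -2*(-390) + (-42 - (-6)*18*4² + 7*13 + 13*(-1*18*4²)) = 780 + (-42 - (-6)*18*16 + 91 + 13*(-1*18*16)) = 780 + (-42 - 6*(-288) + 91 + 13*(-288)) = 780 + (-42 + 1728 + 91 - 3744) = 780 - 1967 = -1187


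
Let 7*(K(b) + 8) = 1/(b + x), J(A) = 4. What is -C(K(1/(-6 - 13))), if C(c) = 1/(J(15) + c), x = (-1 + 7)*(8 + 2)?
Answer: 7973/31873 ≈ 0.25015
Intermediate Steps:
x = 60 (x = 6*10 = 60)
K(b) = -8 + 1/(7*(60 + b)) (K(b) = -8 + 1/(7*(b + 60)) = -8 + 1/(7*(60 + b)))
C(c) = 1/(4 + c)
-C(K(1/(-6 - 13))) = -1/(4 + (-3359 - 56/(-6 - 13))/(7*(60 + 1/(-6 - 13)))) = -1/(4 + (-3359 - 56/(-19))/(7*(60 + 1/(-19)))) = -1/(4 + (-3359 - 56*(-1/19))/(7*(60 - 1/19))) = -1/(4 + (-3359 + 56/19)/(7*(1139/19))) = -1/(4 + (⅐)*(19/1139)*(-63765/19)) = -1/(4 - 63765/7973) = -1/(-31873/7973) = -1*(-7973/31873) = 7973/31873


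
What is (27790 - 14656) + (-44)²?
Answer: 15070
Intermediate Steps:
(27790 - 14656) + (-44)² = 13134 + 1936 = 15070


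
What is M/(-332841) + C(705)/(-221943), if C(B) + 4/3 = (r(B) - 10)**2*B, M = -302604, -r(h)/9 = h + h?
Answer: -37847099886166640/73871730063 ≈ -5.1234e+5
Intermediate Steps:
r(h) = -18*h (r(h) = -9*(h + h) = -18*h)
C(B) = -4/3 + B*(-10 - 18*B)**2 (C(B) = -4/3 + (-18*B - 10)**2*B = -4/3 + (-10 - 18*B)**2*B = -4/3 + B*(-10 - 18*B)**2)
M/(-332841) + C(705)/(-221943) = -302604/(-332841) + (-4/3 + 4*705*(5 + 9*705)**2)/(-221943) = -302604*(-1/332841) + (-4/3 + 4*705*(5 + 6345)**2)*(-1/221943) = 100868/110947 + (-4/3 + 4*705*6350**2)*(-1/221943) = 100868/110947 + (-4/3 + 4*705*40322500)*(-1/221943) = 100868/110947 + (-4/3 + 113709450000)*(-1/221943) = 100868/110947 + (341128349996/3)*(-1/221943) = 100868/110947 - 341128349996/665829 = -37847099886166640/73871730063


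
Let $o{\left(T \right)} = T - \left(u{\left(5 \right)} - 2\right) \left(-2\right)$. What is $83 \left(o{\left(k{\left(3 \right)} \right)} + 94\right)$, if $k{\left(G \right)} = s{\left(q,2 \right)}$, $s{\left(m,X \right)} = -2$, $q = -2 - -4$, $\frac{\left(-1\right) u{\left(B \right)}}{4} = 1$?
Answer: $6640$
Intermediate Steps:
$u{\left(B \right)} = -4$ ($u{\left(B \right)} = \left(-4\right) 1 = -4$)
$q = 2$ ($q = -2 + 4 = 2$)
$k{\left(G \right)} = -2$
$o{\left(T \right)} = -12 + T$ ($o{\left(T \right)} = T - \left(-4 - 2\right) \left(-2\right) = T - \left(-6\right) \left(-2\right) = T - 12 = -12 + T$)
$83 \left(o{\left(k{\left(3 \right)} \right)} + 94\right) = 83 \left(\left(-12 - 2\right) + 94\right) = 83 \left(-14 + 94\right) = 83 \cdot 80 = 6640$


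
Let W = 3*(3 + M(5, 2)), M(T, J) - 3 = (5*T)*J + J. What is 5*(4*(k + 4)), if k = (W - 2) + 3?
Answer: 3580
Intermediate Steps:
M(T, J) = 3 + J + 5*J*T (M(T, J) = 3 + ((5*T)*J + J) = 3 + (5*J*T + J) = 3 + (J + 5*J*T) = 3 + J + 5*J*T)
W = 174 (W = 3*(3 + (3 + 2 + 5*2*5)) = 3*(3 + (3 + 2 + 50)) = 3*(3 + 55) = 3*58 = 174)
k = 175 (k = (174 - 2) + 3 = 172 + 3 = 175)
5*(4*(k + 4)) = 5*(4*(175 + 4)) = 5*(4*179) = 5*716 = 3580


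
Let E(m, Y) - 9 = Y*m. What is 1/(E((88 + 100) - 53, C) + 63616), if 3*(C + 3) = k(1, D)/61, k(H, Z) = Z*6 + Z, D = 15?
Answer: 61/3861145 ≈ 1.5798e-5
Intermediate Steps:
k(H, Z) = 7*Z (k(H, Z) = 6*Z + Z = 7*Z)
C = -148/61 (C = -3 + ((7*15)/61)/3 = -3 + (105*(1/61))/3 = -3 + (⅓)*(105/61) = -3 + 35/61 = -148/61 ≈ -2.4262)
E(m, Y) = 9 + Y*m
1/(E((88 + 100) - 53, C) + 63616) = 1/((9 - 148*((88 + 100) - 53)/61) + 63616) = 1/((9 - 148*(188 - 53)/61) + 63616) = 1/((9 - 148/61*135) + 63616) = 1/((9 - 19980/61) + 63616) = 1/(-19431/61 + 63616) = 1/(3861145/61) = 61/3861145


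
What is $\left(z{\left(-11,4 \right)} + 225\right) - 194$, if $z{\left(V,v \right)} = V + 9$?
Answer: $29$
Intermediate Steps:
$z{\left(V,v \right)} = 9 + V$
$\left(z{\left(-11,4 \right)} + 225\right) - 194 = \left(\left(9 - 11\right) + 225\right) - 194 = \left(-2 + 225\right) - 194 = 223 - 194 = 29$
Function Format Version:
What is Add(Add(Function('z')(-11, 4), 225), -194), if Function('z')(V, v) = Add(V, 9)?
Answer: 29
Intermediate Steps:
Function('z')(V, v) = Add(9, V)
Add(Add(Function('z')(-11, 4), 225), -194) = Add(Add(Add(9, -11), 225), -194) = Add(Add(-2, 225), -194) = Add(223, -194) = 29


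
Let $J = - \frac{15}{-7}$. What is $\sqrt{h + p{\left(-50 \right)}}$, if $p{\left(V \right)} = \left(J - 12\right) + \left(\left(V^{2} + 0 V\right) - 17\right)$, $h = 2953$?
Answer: $\frac{\sqrt{265881}}{7} \approx 73.662$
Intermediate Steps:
$J = \frac{15}{7}$ ($J = \left(-15\right) \left(- \frac{1}{7}\right) = \frac{15}{7} \approx 2.1429$)
$p{\left(V \right)} = - \frac{188}{7} + V^{2}$ ($p{\left(V \right)} = \left(\frac{15}{7} - 12\right) + \left(\left(V^{2} + 0 V\right) - 17\right) = - \frac{69}{7} + \left(\left(V^{2} + 0\right) - 17\right) = - \frac{69}{7} + \left(V^{2} - 17\right) = - \frac{69}{7} + \left(-17 + V^{2}\right) = - \frac{188}{7} + V^{2}$)
$\sqrt{h + p{\left(-50 \right)}} = \sqrt{2953 - \left(\frac{188}{7} - \left(-50\right)^{2}\right)} = \sqrt{2953 + \left(- \frac{188}{7} + 2500\right)} = \sqrt{2953 + \frac{17312}{7}} = \sqrt{\frac{37983}{7}} = \frac{\sqrt{265881}}{7}$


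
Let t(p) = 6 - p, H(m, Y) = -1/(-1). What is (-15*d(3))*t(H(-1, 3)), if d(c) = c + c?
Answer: -450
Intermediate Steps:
H(m, Y) = 1 (H(m, Y) = -1*(-1) = 1)
d(c) = 2*c
(-15*d(3))*t(H(-1, 3)) = (-30*3)*(6 - 1*1) = (-15*6)*(6 - 1) = -90*5 = -450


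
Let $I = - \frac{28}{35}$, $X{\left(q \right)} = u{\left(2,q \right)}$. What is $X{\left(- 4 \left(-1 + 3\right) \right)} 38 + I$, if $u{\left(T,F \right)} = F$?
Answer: $- \frac{1524}{5} \approx -304.8$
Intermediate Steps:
$X{\left(q \right)} = q$
$I = - \frac{4}{5}$ ($I = \left(-28\right) \frac{1}{35} = - \frac{4}{5} \approx -0.8$)
$X{\left(- 4 \left(-1 + 3\right) \right)} 38 + I = - 4 \left(-1 + 3\right) 38 - \frac{4}{5} = \left(-4\right) 2 \cdot 38 - \frac{4}{5} = \left(-8\right) 38 - \frac{4}{5} = -304 - \frac{4}{5} = - \frac{1524}{5}$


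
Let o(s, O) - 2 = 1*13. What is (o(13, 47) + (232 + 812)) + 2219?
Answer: 3278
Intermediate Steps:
o(s, O) = 15 (o(s, O) = 2 + 1*13 = 2 + 13 = 15)
(o(13, 47) + (232 + 812)) + 2219 = (15 + (232 + 812)) + 2219 = (15 + 1044) + 2219 = 1059 + 2219 = 3278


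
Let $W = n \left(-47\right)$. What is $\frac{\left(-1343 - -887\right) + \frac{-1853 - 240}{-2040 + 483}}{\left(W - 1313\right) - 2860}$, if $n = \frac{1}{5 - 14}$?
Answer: $\frac{707899}{6489230} \approx 0.10909$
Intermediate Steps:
$n = - \frac{1}{9}$ ($n = \frac{1}{-9} = - \frac{1}{9} \approx -0.11111$)
$W = \frac{47}{9}$ ($W = \left(- \frac{1}{9}\right) \left(-47\right) = \frac{47}{9} \approx 5.2222$)
$\frac{\left(-1343 - -887\right) + \frac{-1853 - 240}{-2040 + 483}}{\left(W - 1313\right) - 2860} = \frac{\left(-1343 - -887\right) + \frac{-1853 - 240}{-2040 + 483}}{\left(\frac{47}{9} - 1313\right) - 2860} = \frac{\left(-1343 + 887\right) - \frac{2093}{-1557}}{- \frac{11770}{9} - 2860} = \frac{-456 - - \frac{2093}{1557}}{- \frac{37510}{9}} = \left(-456 + \frac{2093}{1557}\right) \left(- \frac{9}{37510}\right) = \left(- \frac{707899}{1557}\right) \left(- \frac{9}{37510}\right) = \frac{707899}{6489230}$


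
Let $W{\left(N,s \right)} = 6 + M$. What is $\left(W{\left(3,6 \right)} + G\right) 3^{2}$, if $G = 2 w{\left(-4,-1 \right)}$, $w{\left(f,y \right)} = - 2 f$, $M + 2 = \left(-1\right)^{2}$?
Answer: $189$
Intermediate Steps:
$M = -1$ ($M = -2 + \left(-1\right)^{2} = -2 + 1 = -1$)
$W{\left(N,s \right)} = 5$ ($W{\left(N,s \right)} = 6 - 1 = 5$)
$G = 16$ ($G = 2 \left(\left(-2\right) \left(-4\right)\right) = 2 \cdot 8 = 16$)
$\left(W{\left(3,6 \right)} + G\right) 3^{2} = \left(5 + 16\right) 3^{2} = 21 \cdot 9 = 189$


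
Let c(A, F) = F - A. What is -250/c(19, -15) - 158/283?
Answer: 32689/4811 ≈ 6.7946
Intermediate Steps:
-250/c(19, -15) - 158/283 = -250/(-15 - 1*19) - 158/283 = -250/(-15 - 19) - 158*1/283 = -250/(-34) - 158/283 = -250*(-1/34) - 158/283 = 125/17 - 158/283 = 32689/4811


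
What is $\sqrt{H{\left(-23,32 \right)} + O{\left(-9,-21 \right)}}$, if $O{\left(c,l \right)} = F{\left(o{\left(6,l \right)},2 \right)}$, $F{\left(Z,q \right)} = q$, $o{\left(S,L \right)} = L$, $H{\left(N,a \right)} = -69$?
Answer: $i \sqrt{67} \approx 8.1853 i$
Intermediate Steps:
$O{\left(c,l \right)} = 2$
$\sqrt{H{\left(-23,32 \right)} + O{\left(-9,-21 \right)}} = \sqrt{-69 + 2} = \sqrt{-67} = i \sqrt{67}$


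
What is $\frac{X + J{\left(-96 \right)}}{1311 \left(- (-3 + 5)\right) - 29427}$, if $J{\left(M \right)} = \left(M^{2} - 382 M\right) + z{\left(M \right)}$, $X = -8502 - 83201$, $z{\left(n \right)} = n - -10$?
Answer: $\frac{45901}{32049} \approx 1.4322$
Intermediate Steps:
$z{\left(n \right)} = 10 + n$ ($z{\left(n \right)} = n + 10 = 10 + n$)
$X = -91703$ ($X = -8502 - 83201 = -91703$)
$J{\left(M \right)} = 10 + M^{2} - 381 M$ ($J{\left(M \right)} = \left(M^{2} - 382 M\right) + \left(10 + M\right) = 10 + M^{2} - 381 M$)
$\frac{X + J{\left(-96 \right)}}{1311 \left(- (-3 + 5)\right) - 29427} = \frac{-91703 + \left(10 + \left(-96\right)^{2} - -36576\right)}{1311 \left(- (-3 + 5)\right) - 29427} = \frac{-91703 + \left(10 + 9216 + 36576\right)}{1311 \left(\left(-1\right) 2\right) - 29427} = \frac{-91703 + 45802}{1311 \left(-2\right) - 29427} = - \frac{45901}{-2622 - 29427} = - \frac{45901}{-32049} = \left(-45901\right) \left(- \frac{1}{32049}\right) = \frac{45901}{32049}$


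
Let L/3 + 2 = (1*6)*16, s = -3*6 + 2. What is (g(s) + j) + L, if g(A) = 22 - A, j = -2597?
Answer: -2277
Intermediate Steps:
s = -16 (s = -18 + 2 = -16)
L = 282 (L = -6 + 3*((1*6)*16) = -6 + 3*(6*16) = -6 + 3*96 = -6 + 288 = 282)
(g(s) + j) + L = ((22 - 1*(-16)) - 2597) + 282 = ((22 + 16) - 2597) + 282 = (38 - 2597) + 282 = -2559 + 282 = -2277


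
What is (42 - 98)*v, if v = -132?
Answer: 7392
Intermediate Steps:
(42 - 98)*v = (42 - 98)*(-132) = -56*(-132) = 7392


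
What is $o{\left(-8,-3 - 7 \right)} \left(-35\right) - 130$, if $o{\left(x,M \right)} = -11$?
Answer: $255$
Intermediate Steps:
$o{\left(-8,-3 - 7 \right)} \left(-35\right) - 130 = \left(-11\right) \left(-35\right) - 130 = 385 - 130 = 255$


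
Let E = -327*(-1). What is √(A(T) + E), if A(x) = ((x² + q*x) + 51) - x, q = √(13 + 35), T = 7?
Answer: 2*√(105 + 7*√3) ≈ 21.645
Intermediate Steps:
q = 4*√3 (q = √48 = 4*√3 ≈ 6.9282)
A(x) = 51 + x² - x + 4*x*√3 (A(x) = ((x² + (4*√3)*x) + 51) - x = ((x² + 4*x*√3) + 51) - x = (51 + x² + 4*x*√3) - x = 51 + x² - x + 4*x*√3)
E = 327 (E = -1*(-327) = 327)
√(A(T) + E) = √((51 + 7² - 1*7 + 4*7*√3) + 327) = √((51 + 49 - 7 + 28*√3) + 327) = √((93 + 28*√3) + 327) = √(420 + 28*√3)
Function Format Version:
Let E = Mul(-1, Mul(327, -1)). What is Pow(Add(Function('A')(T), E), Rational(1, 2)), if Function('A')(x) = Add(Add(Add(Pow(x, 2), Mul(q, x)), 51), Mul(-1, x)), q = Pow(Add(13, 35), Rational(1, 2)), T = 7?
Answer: Mul(2, Pow(Add(105, Mul(7, Pow(3, Rational(1, 2)))), Rational(1, 2))) ≈ 21.645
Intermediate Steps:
q = Mul(4, Pow(3, Rational(1, 2))) (q = Pow(48, Rational(1, 2)) = Mul(4, Pow(3, Rational(1, 2))) ≈ 6.9282)
Function('A')(x) = Add(51, Pow(x, 2), Mul(-1, x), Mul(4, x, Pow(3, Rational(1, 2)))) (Function('A')(x) = Add(Add(Add(Pow(x, 2), Mul(Mul(4, Pow(3, Rational(1, 2))), x)), 51), Mul(-1, x)) = Add(Add(Add(Pow(x, 2), Mul(4, x, Pow(3, Rational(1, 2)))), 51), Mul(-1, x)) = Add(Add(51, Pow(x, 2), Mul(4, x, Pow(3, Rational(1, 2)))), Mul(-1, x)) = Add(51, Pow(x, 2), Mul(-1, x), Mul(4, x, Pow(3, Rational(1, 2)))))
E = 327 (E = Mul(-1, -327) = 327)
Pow(Add(Function('A')(T), E), Rational(1, 2)) = Pow(Add(Add(51, Pow(7, 2), Mul(-1, 7), Mul(4, 7, Pow(3, Rational(1, 2)))), 327), Rational(1, 2)) = Pow(Add(Add(51, 49, -7, Mul(28, Pow(3, Rational(1, 2)))), 327), Rational(1, 2)) = Pow(Add(Add(93, Mul(28, Pow(3, Rational(1, 2)))), 327), Rational(1, 2)) = Pow(Add(420, Mul(28, Pow(3, Rational(1, 2)))), Rational(1, 2))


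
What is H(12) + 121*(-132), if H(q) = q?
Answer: -15960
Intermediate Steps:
H(12) + 121*(-132) = 12 + 121*(-132) = 12 - 15972 = -15960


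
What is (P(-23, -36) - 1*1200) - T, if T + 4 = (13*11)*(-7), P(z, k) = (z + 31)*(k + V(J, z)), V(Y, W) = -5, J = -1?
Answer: -523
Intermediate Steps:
P(z, k) = (-5 + k)*(31 + z) (P(z, k) = (z + 31)*(k - 5) = (31 + z)*(-5 + k) = (-5 + k)*(31 + z))
T = -1005 (T = -4 + (13*11)*(-7) = -4 + 143*(-7) = -4 - 1001 = -1005)
(P(-23, -36) - 1*1200) - T = ((-155 - 5*(-23) + 31*(-36) - 36*(-23)) - 1*1200) - 1*(-1005) = ((-155 + 115 - 1116 + 828) - 1200) + 1005 = (-328 - 1200) + 1005 = -1528 + 1005 = -523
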